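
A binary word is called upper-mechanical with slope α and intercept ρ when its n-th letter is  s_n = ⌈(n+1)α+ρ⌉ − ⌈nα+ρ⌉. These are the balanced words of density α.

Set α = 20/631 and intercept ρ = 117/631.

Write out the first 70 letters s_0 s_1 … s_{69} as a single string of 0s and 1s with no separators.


0000000000000000000000000100000000000000000000000000000001000000000000

n=0: ⌈(1·20+117)/631⌉ − ⌈(0·20+117)/631⌉ = ⌈137/631⌉ − ⌈117/631⌉ = 1 − 1 = 0
n=1: ⌈(2·20+117)/631⌉ − ⌈(1·20+117)/631⌉ = ⌈157/631⌉ − ⌈137/631⌉ = 1 − 1 = 0
n=2: ⌈(3·20+117)/631⌉ − ⌈(2·20+117)/631⌉ = ⌈177/631⌉ − ⌈157/631⌉ = 1 − 1 = 0
n=3: ⌈(4·20+117)/631⌉ − ⌈(3·20+117)/631⌉ = ⌈197/631⌉ − ⌈177/631⌉ = 1 − 1 = 0
n=4: ⌈(5·20+117)/631⌉ − ⌈(4·20+117)/631⌉ = ⌈217/631⌉ − ⌈197/631⌉ = 1 − 1 = 0
n=5: ⌈(6·20+117)/631⌉ − ⌈(5·20+117)/631⌉ = ⌈237/631⌉ − ⌈217/631⌉ = 1 − 1 = 0
n=6: ⌈(7·20+117)/631⌉ − ⌈(6·20+117)/631⌉ = ⌈257/631⌉ − ⌈237/631⌉ = 1 − 1 = 0
n=7: ⌈(8·20+117)/631⌉ − ⌈(7·20+117)/631⌉ = ⌈277/631⌉ − ⌈257/631⌉ = 1 − 1 = 0
n=8: ⌈(9·20+117)/631⌉ − ⌈(8·20+117)/631⌉ = ⌈297/631⌉ − ⌈277/631⌉ = 1 − 1 = 0
n=9: ⌈(10·20+117)/631⌉ − ⌈(9·20+117)/631⌉ = ⌈317/631⌉ − ⌈297/631⌉ = 1 − 1 = 0
n=10: ⌈(11·20+117)/631⌉ − ⌈(10·20+117)/631⌉ = ⌈337/631⌉ − ⌈317/631⌉ = 1 − 1 = 0
n=11: ⌈(12·20+117)/631⌉ − ⌈(11·20+117)/631⌉ = ⌈357/631⌉ − ⌈337/631⌉ = 1 − 1 = 0
n=12: ⌈(13·20+117)/631⌉ − ⌈(12·20+117)/631⌉ = ⌈377/631⌉ − ⌈357/631⌉ = 1 − 1 = 0
n=13: ⌈(14·20+117)/631⌉ − ⌈(13·20+117)/631⌉ = ⌈397/631⌉ − ⌈377/631⌉ = 1 − 1 = 0
n=14: ⌈(15·20+117)/631⌉ − ⌈(14·20+117)/631⌉ = ⌈417/631⌉ − ⌈397/631⌉ = 1 − 1 = 0
n=15: ⌈(16·20+117)/631⌉ − ⌈(15·20+117)/631⌉ = ⌈437/631⌉ − ⌈417/631⌉ = 1 − 1 = 0
n=16: ⌈(17·20+117)/631⌉ − ⌈(16·20+117)/631⌉ = ⌈457/631⌉ − ⌈437/631⌉ = 1 − 1 = 0
n=17: ⌈(18·20+117)/631⌉ − ⌈(17·20+117)/631⌉ = ⌈477/631⌉ − ⌈457/631⌉ = 1 − 1 = 0
n=18: ⌈(19·20+117)/631⌉ − ⌈(18·20+117)/631⌉ = ⌈497/631⌉ − ⌈477/631⌉ = 1 − 1 = 0
n=19: ⌈(20·20+117)/631⌉ − ⌈(19·20+117)/631⌉ = ⌈517/631⌉ − ⌈497/631⌉ = 1 − 1 = 0
n=20: ⌈(21·20+117)/631⌉ − ⌈(20·20+117)/631⌉ = ⌈537/631⌉ − ⌈517/631⌉ = 1 − 1 = 0
n=21: ⌈(22·20+117)/631⌉ − ⌈(21·20+117)/631⌉ = ⌈557/631⌉ − ⌈537/631⌉ = 1 − 1 = 0
n=22: ⌈(23·20+117)/631⌉ − ⌈(22·20+117)/631⌉ = ⌈577/631⌉ − ⌈557/631⌉ = 1 − 1 = 0
n=23: ⌈(24·20+117)/631⌉ − ⌈(23·20+117)/631⌉ = ⌈597/631⌉ − ⌈577/631⌉ = 1 − 1 = 0
n=24: ⌈(25·20+117)/631⌉ − ⌈(24·20+117)/631⌉ = ⌈617/631⌉ − ⌈597/631⌉ = 1 − 1 = 0
n=25: ⌈(26·20+117)/631⌉ − ⌈(25·20+117)/631⌉ = ⌈637/631⌉ − ⌈617/631⌉ = 2 − 1 = 1
n=26: ⌈(27·20+117)/631⌉ − ⌈(26·20+117)/631⌉ = ⌈657/631⌉ − ⌈637/631⌉ = 2 − 2 = 0
n=27: ⌈(28·20+117)/631⌉ − ⌈(27·20+117)/631⌉ = ⌈677/631⌉ − ⌈657/631⌉ = 2 − 2 = 0
n=28: ⌈(29·20+117)/631⌉ − ⌈(28·20+117)/631⌉ = ⌈697/631⌉ − ⌈677/631⌉ = 2 − 2 = 0
n=29: ⌈(30·20+117)/631⌉ − ⌈(29·20+117)/631⌉ = ⌈717/631⌉ − ⌈697/631⌉ = 2 − 2 = 0
n=30: ⌈(31·20+117)/631⌉ − ⌈(30·20+117)/631⌉ = ⌈737/631⌉ − ⌈717/631⌉ = 2 − 2 = 0
n=31: ⌈(32·20+117)/631⌉ − ⌈(31·20+117)/631⌉ = ⌈757/631⌉ − ⌈737/631⌉ = 2 − 2 = 0
n=32: ⌈(33·20+117)/631⌉ − ⌈(32·20+117)/631⌉ = ⌈777/631⌉ − ⌈757/631⌉ = 2 − 2 = 0
n=33: ⌈(34·20+117)/631⌉ − ⌈(33·20+117)/631⌉ = ⌈797/631⌉ − ⌈777/631⌉ = 2 − 2 = 0
n=34: ⌈(35·20+117)/631⌉ − ⌈(34·20+117)/631⌉ = ⌈817/631⌉ − ⌈797/631⌉ = 2 − 2 = 0
n=35: ⌈(36·20+117)/631⌉ − ⌈(35·20+117)/631⌉ = ⌈837/631⌉ − ⌈817/631⌉ = 2 − 2 = 0
n=36: ⌈(37·20+117)/631⌉ − ⌈(36·20+117)/631⌉ = ⌈857/631⌉ − ⌈837/631⌉ = 2 − 2 = 0
n=37: ⌈(38·20+117)/631⌉ − ⌈(37·20+117)/631⌉ = ⌈877/631⌉ − ⌈857/631⌉ = 2 − 2 = 0
n=38: ⌈(39·20+117)/631⌉ − ⌈(38·20+117)/631⌉ = ⌈897/631⌉ − ⌈877/631⌉ = 2 − 2 = 0
n=39: ⌈(40·20+117)/631⌉ − ⌈(39·20+117)/631⌉ = ⌈917/631⌉ − ⌈897/631⌉ = 2 − 2 = 0
n=40: ⌈(41·20+117)/631⌉ − ⌈(40·20+117)/631⌉ = ⌈937/631⌉ − ⌈917/631⌉ = 2 − 2 = 0
n=41: ⌈(42·20+117)/631⌉ − ⌈(41·20+117)/631⌉ = ⌈957/631⌉ − ⌈937/631⌉ = 2 − 2 = 0
n=42: ⌈(43·20+117)/631⌉ − ⌈(42·20+117)/631⌉ = ⌈977/631⌉ − ⌈957/631⌉ = 2 − 2 = 0
n=43: ⌈(44·20+117)/631⌉ − ⌈(43·20+117)/631⌉ = ⌈997/631⌉ − ⌈977/631⌉ = 2 − 2 = 0
n=44: ⌈(45·20+117)/631⌉ − ⌈(44·20+117)/631⌉ = ⌈1017/631⌉ − ⌈997/631⌉ = 2 − 2 = 0
n=45: ⌈(46·20+117)/631⌉ − ⌈(45·20+117)/631⌉ = ⌈1037/631⌉ − ⌈1017/631⌉ = 2 − 2 = 0
n=46: ⌈(47·20+117)/631⌉ − ⌈(46·20+117)/631⌉ = ⌈1057/631⌉ − ⌈1037/631⌉ = 2 − 2 = 0
n=47: ⌈(48·20+117)/631⌉ − ⌈(47·20+117)/631⌉ = ⌈1077/631⌉ − ⌈1057/631⌉ = 2 − 2 = 0
n=48: ⌈(49·20+117)/631⌉ − ⌈(48·20+117)/631⌉ = ⌈1097/631⌉ − ⌈1077/631⌉ = 2 − 2 = 0
n=49: ⌈(50·20+117)/631⌉ − ⌈(49·20+117)/631⌉ = ⌈1117/631⌉ − ⌈1097/631⌉ = 2 − 2 = 0
n=50: ⌈(51·20+117)/631⌉ − ⌈(50·20+117)/631⌉ = ⌈1137/631⌉ − ⌈1117/631⌉ = 2 − 2 = 0
n=51: ⌈(52·20+117)/631⌉ − ⌈(51·20+117)/631⌉ = ⌈1157/631⌉ − ⌈1137/631⌉ = 2 − 2 = 0
n=52: ⌈(53·20+117)/631⌉ − ⌈(52·20+117)/631⌉ = ⌈1177/631⌉ − ⌈1157/631⌉ = 2 − 2 = 0
n=53: ⌈(54·20+117)/631⌉ − ⌈(53·20+117)/631⌉ = ⌈1197/631⌉ − ⌈1177/631⌉ = 2 − 2 = 0
n=54: ⌈(55·20+117)/631⌉ − ⌈(54·20+117)/631⌉ = ⌈1217/631⌉ − ⌈1197/631⌉ = 2 − 2 = 0
n=55: ⌈(56·20+117)/631⌉ − ⌈(55·20+117)/631⌉ = ⌈1237/631⌉ − ⌈1217/631⌉ = 2 − 2 = 0
n=56: ⌈(57·20+117)/631⌉ − ⌈(56·20+117)/631⌉ = ⌈1257/631⌉ − ⌈1237/631⌉ = 2 − 2 = 0
n=57: ⌈(58·20+117)/631⌉ − ⌈(57·20+117)/631⌉ = ⌈1277/631⌉ − ⌈1257/631⌉ = 3 − 2 = 1
n=58: ⌈(59·20+117)/631⌉ − ⌈(58·20+117)/631⌉ = ⌈1297/631⌉ − ⌈1277/631⌉ = 3 − 3 = 0
n=59: ⌈(60·20+117)/631⌉ − ⌈(59·20+117)/631⌉ = ⌈1317/631⌉ − ⌈1297/631⌉ = 3 − 3 = 0
n=60: ⌈(61·20+117)/631⌉ − ⌈(60·20+117)/631⌉ = ⌈1337/631⌉ − ⌈1317/631⌉ = 3 − 3 = 0
n=61: ⌈(62·20+117)/631⌉ − ⌈(61·20+117)/631⌉ = ⌈1357/631⌉ − ⌈1337/631⌉ = 3 − 3 = 0
n=62: ⌈(63·20+117)/631⌉ − ⌈(62·20+117)/631⌉ = ⌈1377/631⌉ − ⌈1357/631⌉ = 3 − 3 = 0
n=63: ⌈(64·20+117)/631⌉ − ⌈(63·20+117)/631⌉ = ⌈1397/631⌉ − ⌈1377/631⌉ = 3 − 3 = 0
n=64: ⌈(65·20+117)/631⌉ − ⌈(64·20+117)/631⌉ = ⌈1417/631⌉ − ⌈1397/631⌉ = 3 − 3 = 0
n=65: ⌈(66·20+117)/631⌉ − ⌈(65·20+117)/631⌉ = ⌈1437/631⌉ − ⌈1417/631⌉ = 3 − 3 = 0
n=66: ⌈(67·20+117)/631⌉ − ⌈(66·20+117)/631⌉ = ⌈1457/631⌉ − ⌈1437/631⌉ = 3 − 3 = 0
n=67: ⌈(68·20+117)/631⌉ − ⌈(67·20+117)/631⌉ = ⌈1477/631⌉ − ⌈1457/631⌉ = 3 − 3 = 0
n=68: ⌈(69·20+117)/631⌉ − ⌈(68·20+117)/631⌉ = ⌈1497/631⌉ − ⌈1477/631⌉ = 3 − 3 = 0
n=69: ⌈(70·20+117)/631⌉ − ⌈(69·20+117)/631⌉ = ⌈1517/631⌉ − ⌈1497/631⌉ = 3 − 3 = 0


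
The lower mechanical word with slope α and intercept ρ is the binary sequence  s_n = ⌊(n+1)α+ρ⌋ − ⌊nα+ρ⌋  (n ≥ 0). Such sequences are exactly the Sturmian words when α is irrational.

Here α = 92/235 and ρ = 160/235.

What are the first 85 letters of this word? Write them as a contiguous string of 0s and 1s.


n=0: ⌊(1·92+160)/235⌋ − ⌊(0·92+160)/235⌋ = ⌊252/235⌋ − ⌊160/235⌋ = 1 − 0 = 1
n=1: ⌊(2·92+160)/235⌋ − ⌊(1·92+160)/235⌋ = ⌊344/235⌋ − ⌊252/235⌋ = 1 − 1 = 0
n=2: ⌊(3·92+160)/235⌋ − ⌊(2·92+160)/235⌋ = ⌊436/235⌋ − ⌊344/235⌋ = 1 − 1 = 0
n=3: ⌊(4·92+160)/235⌋ − ⌊(3·92+160)/235⌋ = ⌊528/235⌋ − ⌊436/235⌋ = 2 − 1 = 1
n=4: ⌊(5·92+160)/235⌋ − ⌊(4·92+160)/235⌋ = ⌊620/235⌋ − ⌊528/235⌋ = 2 − 2 = 0
n=5: ⌊(6·92+160)/235⌋ − ⌊(5·92+160)/235⌋ = ⌊712/235⌋ − ⌊620/235⌋ = 3 − 2 = 1
n=6: ⌊(7·92+160)/235⌋ − ⌊(6·92+160)/235⌋ = ⌊804/235⌋ − ⌊712/235⌋ = 3 − 3 = 0
n=7: ⌊(8·92+160)/235⌋ − ⌊(7·92+160)/235⌋ = ⌊896/235⌋ − ⌊804/235⌋ = 3 − 3 = 0
n=8: ⌊(9·92+160)/235⌋ − ⌊(8·92+160)/235⌋ = ⌊988/235⌋ − ⌊896/235⌋ = 4 − 3 = 1
n=9: ⌊(10·92+160)/235⌋ − ⌊(9·92+160)/235⌋ = ⌊1080/235⌋ − ⌊988/235⌋ = 4 − 4 = 0
n=10: ⌊(11·92+160)/235⌋ − ⌊(10·92+160)/235⌋ = ⌊1172/235⌋ − ⌊1080/235⌋ = 4 − 4 = 0
n=11: ⌊(12·92+160)/235⌋ − ⌊(11·92+160)/235⌋ = ⌊1264/235⌋ − ⌊1172/235⌋ = 5 − 4 = 1
n=12: ⌊(13·92+160)/235⌋ − ⌊(12·92+160)/235⌋ = ⌊1356/235⌋ − ⌊1264/235⌋ = 5 − 5 = 0
n=13: ⌊(14·92+160)/235⌋ − ⌊(13·92+160)/235⌋ = ⌊1448/235⌋ − ⌊1356/235⌋ = 6 − 5 = 1
n=14: ⌊(15·92+160)/235⌋ − ⌊(14·92+160)/235⌋ = ⌊1540/235⌋ − ⌊1448/235⌋ = 6 − 6 = 0
n=15: ⌊(16·92+160)/235⌋ − ⌊(15·92+160)/235⌋ = ⌊1632/235⌋ − ⌊1540/235⌋ = 6 − 6 = 0
n=16: ⌊(17·92+160)/235⌋ − ⌊(16·92+160)/235⌋ = ⌊1724/235⌋ − ⌊1632/235⌋ = 7 − 6 = 1
n=17: ⌊(18·92+160)/235⌋ − ⌊(17·92+160)/235⌋ = ⌊1816/235⌋ − ⌊1724/235⌋ = 7 − 7 = 0
n=18: ⌊(19·92+160)/235⌋ − ⌊(18·92+160)/235⌋ = ⌊1908/235⌋ − ⌊1816/235⌋ = 8 − 7 = 1
n=19: ⌊(20·92+160)/235⌋ − ⌊(19·92+160)/235⌋ = ⌊2000/235⌋ − ⌊1908/235⌋ = 8 − 8 = 0
n=20: ⌊(21·92+160)/235⌋ − ⌊(20·92+160)/235⌋ = ⌊2092/235⌋ − ⌊2000/235⌋ = 8 − 8 = 0
n=21: ⌊(22·92+160)/235⌋ − ⌊(21·92+160)/235⌋ = ⌊2184/235⌋ − ⌊2092/235⌋ = 9 − 8 = 1
n=22: ⌊(23·92+160)/235⌋ − ⌊(22·92+160)/235⌋ = ⌊2276/235⌋ − ⌊2184/235⌋ = 9 − 9 = 0
n=23: ⌊(24·92+160)/235⌋ − ⌊(23·92+160)/235⌋ = ⌊2368/235⌋ − ⌊2276/235⌋ = 10 − 9 = 1
n=24: ⌊(25·92+160)/235⌋ − ⌊(24·92+160)/235⌋ = ⌊2460/235⌋ − ⌊2368/235⌋ = 10 − 10 = 0
n=25: ⌊(26·92+160)/235⌋ − ⌊(25·92+160)/235⌋ = ⌊2552/235⌋ − ⌊2460/235⌋ = 10 − 10 = 0
n=26: ⌊(27·92+160)/235⌋ − ⌊(26·92+160)/235⌋ = ⌊2644/235⌋ − ⌊2552/235⌋ = 11 − 10 = 1
n=27: ⌊(28·92+160)/235⌋ − ⌊(27·92+160)/235⌋ = ⌊2736/235⌋ − ⌊2644/235⌋ = 11 − 11 = 0
n=28: ⌊(29·92+160)/235⌋ − ⌊(28·92+160)/235⌋ = ⌊2828/235⌋ − ⌊2736/235⌋ = 12 − 11 = 1
n=29: ⌊(30·92+160)/235⌋ − ⌊(29·92+160)/235⌋ = ⌊2920/235⌋ − ⌊2828/235⌋ = 12 − 12 = 0
n=30: ⌊(31·92+160)/235⌋ − ⌊(30·92+160)/235⌋ = ⌊3012/235⌋ − ⌊2920/235⌋ = 12 − 12 = 0
n=31: ⌊(32·92+160)/235⌋ − ⌊(31·92+160)/235⌋ = ⌊3104/235⌋ − ⌊3012/235⌋ = 13 − 12 = 1
n=32: ⌊(33·92+160)/235⌋ − ⌊(32·92+160)/235⌋ = ⌊3196/235⌋ − ⌊3104/235⌋ = 13 − 13 = 0
n=33: ⌊(34·92+160)/235⌋ − ⌊(33·92+160)/235⌋ = ⌊3288/235⌋ − ⌊3196/235⌋ = 13 − 13 = 0
n=34: ⌊(35·92+160)/235⌋ − ⌊(34·92+160)/235⌋ = ⌊3380/235⌋ − ⌊3288/235⌋ = 14 − 13 = 1
n=35: ⌊(36·92+160)/235⌋ − ⌊(35·92+160)/235⌋ = ⌊3472/235⌋ − ⌊3380/235⌋ = 14 − 14 = 0
n=36: ⌊(37·92+160)/235⌋ − ⌊(36·92+160)/235⌋ = ⌊3564/235⌋ − ⌊3472/235⌋ = 15 − 14 = 1
n=37: ⌊(38·92+160)/235⌋ − ⌊(37·92+160)/235⌋ = ⌊3656/235⌋ − ⌊3564/235⌋ = 15 − 15 = 0
n=38: ⌊(39·92+160)/235⌋ − ⌊(38·92+160)/235⌋ = ⌊3748/235⌋ − ⌊3656/235⌋ = 15 − 15 = 0
n=39: ⌊(40·92+160)/235⌋ − ⌊(39·92+160)/235⌋ = ⌊3840/235⌋ − ⌊3748/235⌋ = 16 − 15 = 1
n=40: ⌊(41·92+160)/235⌋ − ⌊(40·92+160)/235⌋ = ⌊3932/235⌋ − ⌊3840/235⌋ = 16 − 16 = 0
n=41: ⌊(42·92+160)/235⌋ − ⌊(41·92+160)/235⌋ = ⌊4024/235⌋ − ⌊3932/235⌋ = 17 − 16 = 1
n=42: ⌊(43·92+160)/235⌋ − ⌊(42·92+160)/235⌋ = ⌊4116/235⌋ − ⌊4024/235⌋ = 17 − 17 = 0
n=43: ⌊(44·92+160)/235⌋ − ⌊(43·92+160)/235⌋ = ⌊4208/235⌋ − ⌊4116/235⌋ = 17 − 17 = 0
n=44: ⌊(45·92+160)/235⌋ − ⌊(44·92+160)/235⌋ = ⌊4300/235⌋ − ⌊4208/235⌋ = 18 − 17 = 1
n=45: ⌊(46·92+160)/235⌋ − ⌊(45·92+160)/235⌋ = ⌊4392/235⌋ − ⌊4300/235⌋ = 18 − 18 = 0
n=46: ⌊(47·92+160)/235⌋ − ⌊(46·92+160)/235⌋ = ⌊4484/235⌋ − ⌊4392/235⌋ = 19 − 18 = 1
n=47: ⌊(48·92+160)/235⌋ − ⌊(47·92+160)/235⌋ = ⌊4576/235⌋ − ⌊4484/235⌋ = 19 − 19 = 0
n=48: ⌊(49·92+160)/235⌋ − ⌊(48·92+160)/235⌋ = ⌊4668/235⌋ − ⌊4576/235⌋ = 19 − 19 = 0
n=49: ⌊(50·92+160)/235⌋ − ⌊(49·92+160)/235⌋ = ⌊4760/235⌋ − ⌊4668/235⌋ = 20 − 19 = 1
n=50: ⌊(51·92+160)/235⌋ − ⌊(50·92+160)/235⌋ = ⌊4852/235⌋ − ⌊4760/235⌋ = 20 − 20 = 0
n=51: ⌊(52·92+160)/235⌋ − ⌊(51·92+160)/235⌋ = ⌊4944/235⌋ − ⌊4852/235⌋ = 21 − 20 = 1
n=52: ⌊(53·92+160)/235⌋ − ⌊(52·92+160)/235⌋ = ⌊5036/235⌋ − ⌊4944/235⌋ = 21 − 21 = 0
n=53: ⌊(54·92+160)/235⌋ − ⌊(53·92+160)/235⌋ = ⌊5128/235⌋ − ⌊5036/235⌋ = 21 − 21 = 0
n=54: ⌊(55·92+160)/235⌋ − ⌊(54·92+160)/235⌋ = ⌊5220/235⌋ − ⌊5128/235⌋ = 22 − 21 = 1
n=55: ⌊(56·92+160)/235⌋ − ⌊(55·92+160)/235⌋ = ⌊5312/235⌋ − ⌊5220/235⌋ = 22 − 22 = 0
n=56: ⌊(57·92+160)/235⌋ − ⌊(56·92+160)/235⌋ = ⌊5404/235⌋ − ⌊5312/235⌋ = 22 − 22 = 0
n=57: ⌊(58·92+160)/235⌋ − ⌊(57·92+160)/235⌋ = ⌊5496/235⌋ − ⌊5404/235⌋ = 23 − 22 = 1
n=58: ⌊(59·92+160)/235⌋ − ⌊(58·92+160)/235⌋ = ⌊5588/235⌋ − ⌊5496/235⌋ = 23 − 23 = 0
n=59: ⌊(60·92+160)/235⌋ − ⌊(59·92+160)/235⌋ = ⌊5680/235⌋ − ⌊5588/235⌋ = 24 − 23 = 1
n=60: ⌊(61·92+160)/235⌋ − ⌊(60·92+160)/235⌋ = ⌊5772/235⌋ − ⌊5680/235⌋ = 24 − 24 = 0
n=61: ⌊(62·92+160)/235⌋ − ⌊(61·92+160)/235⌋ = ⌊5864/235⌋ − ⌊5772/235⌋ = 24 − 24 = 0
n=62: ⌊(63·92+160)/235⌋ − ⌊(62·92+160)/235⌋ = ⌊5956/235⌋ − ⌊5864/235⌋ = 25 − 24 = 1
n=63: ⌊(64·92+160)/235⌋ − ⌊(63·92+160)/235⌋ = ⌊6048/235⌋ − ⌊5956/235⌋ = 25 − 25 = 0
n=64: ⌊(65·92+160)/235⌋ − ⌊(64·92+160)/235⌋ = ⌊6140/235⌋ − ⌊6048/235⌋ = 26 − 25 = 1
n=65: ⌊(66·92+160)/235⌋ − ⌊(65·92+160)/235⌋ = ⌊6232/235⌋ − ⌊6140/235⌋ = 26 − 26 = 0
n=66: ⌊(67·92+160)/235⌋ − ⌊(66·92+160)/235⌋ = ⌊6324/235⌋ − ⌊6232/235⌋ = 26 − 26 = 0
n=67: ⌊(68·92+160)/235⌋ − ⌊(67·92+160)/235⌋ = ⌊6416/235⌋ − ⌊6324/235⌋ = 27 − 26 = 1
n=68: ⌊(69·92+160)/235⌋ − ⌊(68·92+160)/235⌋ = ⌊6508/235⌋ − ⌊6416/235⌋ = 27 − 27 = 0
n=69: ⌊(70·92+160)/235⌋ − ⌊(69·92+160)/235⌋ = ⌊6600/235⌋ − ⌊6508/235⌋ = 28 − 27 = 1
n=70: ⌊(71·92+160)/235⌋ − ⌊(70·92+160)/235⌋ = ⌊6692/235⌋ − ⌊6600/235⌋ = 28 − 28 = 0
n=71: ⌊(72·92+160)/235⌋ − ⌊(71·92+160)/235⌋ = ⌊6784/235⌋ − ⌊6692/235⌋ = 28 − 28 = 0
n=72: ⌊(73·92+160)/235⌋ − ⌊(72·92+160)/235⌋ = ⌊6876/235⌋ − ⌊6784/235⌋ = 29 − 28 = 1
n=73: ⌊(74·92+160)/235⌋ − ⌊(73·92+160)/235⌋ = ⌊6968/235⌋ − ⌊6876/235⌋ = 29 − 29 = 0
n=74: ⌊(75·92+160)/235⌋ − ⌊(74·92+160)/235⌋ = ⌊7060/235⌋ − ⌊6968/235⌋ = 30 − 29 = 1
n=75: ⌊(76·92+160)/235⌋ − ⌊(75·92+160)/235⌋ = ⌊7152/235⌋ − ⌊7060/235⌋ = 30 − 30 = 0
n=76: ⌊(77·92+160)/235⌋ − ⌊(76·92+160)/235⌋ = ⌊7244/235⌋ − ⌊7152/235⌋ = 30 − 30 = 0
n=77: ⌊(78·92+160)/235⌋ − ⌊(77·92+160)/235⌋ = ⌊7336/235⌋ − ⌊7244/235⌋ = 31 − 30 = 1
n=78: ⌊(79·92+160)/235⌋ − ⌊(78·92+160)/235⌋ = ⌊7428/235⌋ − ⌊7336/235⌋ = 31 − 31 = 0
n=79: ⌊(80·92+160)/235⌋ − ⌊(79·92+160)/235⌋ = ⌊7520/235⌋ − ⌊7428/235⌋ = 32 − 31 = 1
n=80: ⌊(81·92+160)/235⌋ − ⌊(80·92+160)/235⌋ = ⌊7612/235⌋ − ⌊7520/235⌋ = 32 − 32 = 0
n=81: ⌊(82·92+160)/235⌋ − ⌊(81·92+160)/235⌋ = ⌊7704/235⌋ − ⌊7612/235⌋ = 32 − 32 = 0
n=82: ⌊(83·92+160)/235⌋ − ⌊(82·92+160)/235⌋ = ⌊7796/235⌋ − ⌊7704/235⌋ = 33 − 32 = 1
n=83: ⌊(84·92+160)/235⌋ − ⌊(83·92+160)/235⌋ = ⌊7888/235⌋ − ⌊7796/235⌋ = 33 − 33 = 0
n=84: ⌊(85·92+160)/235⌋ − ⌊(84·92+160)/235⌋ = ⌊7980/235⌋ − ⌊7888/235⌋ = 33 − 33 = 0

1001010010010100101001010010100100101001010010100101001001010010100101001010010100100


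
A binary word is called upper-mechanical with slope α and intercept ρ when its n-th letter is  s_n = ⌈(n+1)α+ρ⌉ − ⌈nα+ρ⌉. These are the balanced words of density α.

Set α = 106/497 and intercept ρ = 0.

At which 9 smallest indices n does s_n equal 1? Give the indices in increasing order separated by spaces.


n=0: ⌈106/497⌉−⌈0/497⌉ = 1−0 = 1  ← one
n=1: ⌈212/497⌉−⌈106/497⌉ = 1−1 = 0
n=2: ⌈318/497⌉−⌈212/497⌉ = 1−1 = 0
n=3: ⌈424/497⌉−⌈318/497⌉ = 1−1 = 0
n=4: ⌈530/497⌉−⌈424/497⌉ = 2−1 = 1  ← one
n=5: ⌈636/497⌉−⌈530/497⌉ = 2−2 = 0
n=6: ⌈742/497⌉−⌈636/497⌉ = 2−2 = 0
n=7: ⌈848/497⌉−⌈742/497⌉ = 2−2 = 0
n=8: ⌈954/497⌉−⌈848/497⌉ = 2−2 = 0
n=9: ⌈1060/497⌉−⌈954/497⌉ = 3−2 = 1  ← one
n=10: ⌈1166/497⌉−⌈1060/497⌉ = 3−3 = 0
n=11: ⌈1272/497⌉−⌈1166/497⌉ = 3−3 = 0
n=12: ⌈1378/497⌉−⌈1272/497⌉ = 3−3 = 0
n=13: ⌈1484/497⌉−⌈1378/497⌉ = 3−3 = 0
n=14: ⌈1590/497⌉−⌈1484/497⌉ = 4−3 = 1  ← one
n=15: ⌈1696/497⌉−⌈1590/497⌉ = 4−4 = 0
n=16: ⌈1802/497⌉−⌈1696/497⌉ = 4−4 = 0
n=17: ⌈1908/497⌉−⌈1802/497⌉ = 4−4 = 0
n=18: ⌈2014/497⌉−⌈1908/497⌉ = 5−4 = 1  ← one
n=19: ⌈2120/497⌉−⌈2014/497⌉ = 5−5 = 0
n=20: ⌈2226/497⌉−⌈2120/497⌉ = 5−5 = 0
n=21: ⌈2332/497⌉−⌈2226/497⌉ = 5−5 = 0
n=22: ⌈2438/497⌉−⌈2332/497⌉ = 5−5 = 0
n=23: ⌈2544/497⌉−⌈2438/497⌉ = 6−5 = 1  ← one
n=24: ⌈2650/497⌉−⌈2544/497⌉ = 6−6 = 0
n=25: ⌈2756/497⌉−⌈2650/497⌉ = 6−6 = 0
n=26: ⌈2862/497⌉−⌈2756/497⌉ = 6−6 = 0
n=27: ⌈2968/497⌉−⌈2862/497⌉ = 6−6 = 0
n=28: ⌈3074/497⌉−⌈2968/497⌉ = 7−6 = 1  ← one
n=29: ⌈3180/497⌉−⌈3074/497⌉ = 7−7 = 0
n=30: ⌈3286/497⌉−⌈3180/497⌉ = 7−7 = 0
n=31: ⌈3392/497⌉−⌈3286/497⌉ = 7−7 = 0
n=32: ⌈3498/497⌉−⌈3392/497⌉ = 8−7 = 1  ← one
n=33: ⌈3604/497⌉−⌈3498/497⌉ = 8−8 = 0
n=34: ⌈3710/497⌉−⌈3604/497⌉ = 8−8 = 0
n=35: ⌈3816/497⌉−⌈3710/497⌉ = 8−8 = 0
n=36: ⌈3922/497⌉−⌈3816/497⌉ = 8−8 = 0
n=37: ⌈4028/497⌉−⌈3922/497⌉ = 9−8 = 1  ← one
positions of the first 9 ones: 0 4 9 14 18 23 28 32 37

0 4 9 14 18 23 28 32 37


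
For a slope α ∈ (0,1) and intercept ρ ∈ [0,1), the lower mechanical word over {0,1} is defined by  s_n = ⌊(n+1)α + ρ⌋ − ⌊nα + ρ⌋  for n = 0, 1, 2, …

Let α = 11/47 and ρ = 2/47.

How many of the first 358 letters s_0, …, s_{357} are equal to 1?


83

#1s = Σ_{n=0}^{357} s_n = Σ_{n=0}^{357} (⌊(n+1)α+ρ⌋ − ⌊nα+ρ⌋)
the sum telescopes: every ⌊nα+ρ⌋ with 0 < n < 358 appears once with + and once with −, leaving ⌊358α+ρ⌋ − ⌊0·α+ρ⌋
358α + ρ = (358·11 + 2) / 47 = 3940/47
ρ = 2/47
⌊3940/47⌋ = 83,  ⌊2/47⌋ = 0
#1s = 83 − 0 = 83


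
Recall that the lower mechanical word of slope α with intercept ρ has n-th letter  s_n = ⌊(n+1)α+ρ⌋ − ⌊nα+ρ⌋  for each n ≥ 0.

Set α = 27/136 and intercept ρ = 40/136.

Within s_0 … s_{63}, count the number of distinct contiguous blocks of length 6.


5

t_n = ⌊(n·27+40)/136⌋ for n = 0 … 64:
  n=0…9: ⌊40/136⌋=0 ⌊67/136⌋=0 ⌊94/136⌋=0 ⌊121/136⌋=0 ⌊148/136⌋=1 ⌊175/136⌋=1 ⌊202/136⌋=1 ⌊229/136⌋=1 ⌊256/136⌋=1 ⌊283/136⌋=2
  n=10…19: ⌊310/136⌋=2 ⌊337/136⌋=2 ⌊364/136⌋=2 ⌊391/136⌋=2 ⌊418/136⌋=3 ⌊445/136⌋=3 ⌊472/136⌋=3 ⌊499/136⌋=3 ⌊526/136⌋=3 ⌊553/136⌋=4
  n=20…29: ⌊580/136⌋=4 ⌊607/136⌋=4 ⌊634/136⌋=4 ⌊661/136⌋=4 ⌊688/136⌋=5 ⌊715/136⌋=5 ⌊742/136⌋=5 ⌊769/136⌋=5 ⌊796/136⌋=5 ⌊823/136⌋=6
  n=30…39: ⌊850/136⌋=6 ⌊877/136⌋=6 ⌊904/136⌋=6 ⌊931/136⌋=6 ⌊958/136⌋=7 ⌊985/136⌋=7 ⌊1012/136⌋=7 ⌊1039/136⌋=7 ⌊1066/136⌋=7 ⌊1093/136⌋=8
  n=40…49: ⌊1120/136⌋=8 ⌊1147/136⌋=8 ⌊1174/136⌋=8 ⌊1201/136⌋=8 ⌊1228/136⌋=9 ⌊1255/136⌋=9 ⌊1282/136⌋=9 ⌊1309/136⌋=9 ⌊1336/136⌋=9 ⌊1363/136⌋=10
  n=50…59: ⌊1390/136⌋=10 ⌊1417/136⌋=10 ⌊1444/136⌋=10 ⌊1471/136⌋=10 ⌊1498/136⌋=11 ⌊1525/136⌋=11 ⌊1552/136⌋=11 ⌊1579/136⌋=11 ⌊1606/136⌋=11 ⌊1633/136⌋=12
  n=60…64: ⌊1660/136⌋=12 ⌊1687/136⌋=12 ⌊1714/136⌋=12 ⌊1741/136⌋=12 ⌊1768/136⌋=13
s_n = t_(n+1) − t_n for n = 0 … 63 gives
prefix = 0001000010000100001000010000100001000010000100001000010000100001
slide a length-6 window over [0..5] … [58..63] (59 windows); first occurrence of each distinct factor:
  [  0..  5] 000100
  [  1..  6] 001000
  [  2..  7] 010000
  [  3..  8] 100001
  [  4..  9] 000010
  (the other 54 windows repeat one of these)
distinct factors: {000010, 000100, 001000, 010000, 100001}
count = 5  (Sturmian bound for length 6 is 7)


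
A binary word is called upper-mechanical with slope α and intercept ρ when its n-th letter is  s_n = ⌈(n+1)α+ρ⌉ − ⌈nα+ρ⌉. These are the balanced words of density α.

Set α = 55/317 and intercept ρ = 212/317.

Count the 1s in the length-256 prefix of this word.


#1s = Σ_{n=0}^{255} s_n = Σ_{n=0}^{255} (⌈(n+1)α+ρ⌉ − ⌈nα+ρ⌉)
the sum telescopes: every ⌈nα+ρ⌉ with 0 < n < 256 appears once with + and once with −, leaving ⌈256α+ρ⌉ − ⌈0·α+ρ⌉
256α + ρ = (256·55 + 212) / 317 = 14292/317
ρ = 212/317
⌈14292/317⌉ = 46,  ⌈212/317⌉ = 1
#1s = 46 − 1 = 45

45


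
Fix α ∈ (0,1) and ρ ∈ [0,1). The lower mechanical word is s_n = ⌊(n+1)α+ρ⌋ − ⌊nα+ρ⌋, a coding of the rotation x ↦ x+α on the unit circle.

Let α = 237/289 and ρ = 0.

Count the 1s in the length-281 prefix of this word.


230

#1s = Σ_{n=0}^{280} s_n = Σ_{n=0}^{280} (⌊(n+1)α+ρ⌋ − ⌊nα+ρ⌋)
the sum telescopes: every ⌊nα+ρ⌋ with 0 < n < 281 appears once with + and once with −, leaving ⌊281α+ρ⌋ − ⌊0·α+ρ⌋
281α + ρ = (281·237) / 289 = 66597/289
ρ = 0/289
⌊66597/289⌋ = 230,  ⌊0/289⌋ = 0
#1s = 230 − 0 = 230


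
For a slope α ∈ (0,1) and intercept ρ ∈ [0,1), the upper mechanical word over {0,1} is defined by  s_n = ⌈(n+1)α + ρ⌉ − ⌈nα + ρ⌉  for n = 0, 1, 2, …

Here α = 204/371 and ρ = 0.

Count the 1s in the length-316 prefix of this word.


174

#1s = Σ_{n=0}^{315} s_n = Σ_{n=0}^{315} (⌈(n+1)α+ρ⌉ − ⌈nα+ρ⌉)
the sum telescopes: every ⌈nα+ρ⌉ with 0 < n < 316 appears once with + and once with −, leaving ⌈316α+ρ⌉ − ⌈0·α+ρ⌉
316α + ρ = (316·204) / 371 = 64464/371
ρ = 0/371
⌈64464/371⌉ = 174,  ⌈0/371⌉ = 0
#1s = 174 − 0 = 174


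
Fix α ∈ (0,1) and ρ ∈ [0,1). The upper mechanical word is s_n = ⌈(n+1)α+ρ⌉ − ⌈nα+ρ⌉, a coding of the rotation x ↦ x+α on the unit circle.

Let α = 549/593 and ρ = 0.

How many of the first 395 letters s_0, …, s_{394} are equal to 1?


366

#1s = Σ_{n=0}^{394} s_n = Σ_{n=0}^{394} (⌈(n+1)α+ρ⌉ − ⌈nα+ρ⌉)
the sum telescopes: every ⌈nα+ρ⌉ with 0 < n < 395 appears once with + and once with −, leaving ⌈395α+ρ⌉ − ⌈0·α+ρ⌉
395α + ρ = (395·549) / 593 = 216855/593
ρ = 0/593
⌈216855/593⌉ = 366,  ⌈0/593⌉ = 0
#1s = 366 − 0 = 366


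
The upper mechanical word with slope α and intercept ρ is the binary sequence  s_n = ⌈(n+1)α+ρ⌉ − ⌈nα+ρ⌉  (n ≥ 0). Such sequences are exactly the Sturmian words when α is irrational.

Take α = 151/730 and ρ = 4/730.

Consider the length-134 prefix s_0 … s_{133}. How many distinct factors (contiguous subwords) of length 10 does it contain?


11

t_n = ⌈(n·151+4)/730⌉ for n = 0 … 134:
  n=0…9: ⌈4/730⌉=1 ⌈155/730⌉=1 ⌈306/730⌉=1 ⌈457/730⌉=1 ⌈608/730⌉=1 ⌈759/730⌉=2 ⌈910/730⌉=2 ⌈1061/730⌉=2 ⌈1212/730⌉=2 ⌈1363/730⌉=2
  n=10…19: ⌈1514/730⌉=3 ⌈1665/730⌉=3 ⌈1816/730⌉=3 ⌈1967/730⌉=3 ⌈2118/730⌉=3 ⌈2269/730⌉=4 ⌈2420/730⌉=4 ⌈2571/730⌉=4 ⌈2722/730⌉=4 ⌈2873/730⌉=4
  n=20…29: ⌈3024/730⌉=5 ⌈3175/730⌉=5 ⌈3326/730⌉=5 ⌈3477/730⌉=5 ⌈3628/730⌉=5 ⌈3779/730⌉=6 ⌈3930/730⌉=6 ⌈4081/730⌉=6 ⌈4232/730⌉=6 ⌈4383/730⌉=7
  n=30…39: ⌈4534/730⌉=7 ⌈4685/730⌉=7 ⌈4836/730⌉=7 ⌈4987/730⌉=7 ⌈5138/730⌉=8 ⌈5289/730⌉=8 ⌈5440/730⌉=8 ⌈5591/730⌉=8 ⌈5742/730⌉=8 ⌈5893/730⌉=9
  n=40…49: ⌈6044/730⌉=9 ⌈6195/730⌉=9 ⌈6346/730⌉=9 ⌈6497/730⌉=9 ⌈6648/730⌉=10 ⌈6799/730⌉=10 ⌈6950/730⌉=10 ⌈7101/730⌉=10 ⌈7252/730⌉=10 ⌈7403/730⌉=11
  n=50…59: ⌈7554/730⌉=11 ⌈7705/730⌉=11 ⌈7856/730⌉=11 ⌈8007/730⌉=11 ⌈8158/730⌉=12 ⌈8309/730⌉=12 ⌈8460/730⌉=12 ⌈8611/730⌉=12 ⌈8762/730⌉=13 ⌈8913/730⌉=13
  n=60…69: ⌈9064/730⌉=13 ⌈9215/730⌉=13 ⌈9366/730⌉=13 ⌈9517/730⌉=14 ⌈9668/730⌉=14 ⌈9819/730⌉=14 ⌈9970/730⌉=14 ⌈10121/730⌉=14 ⌈10272/730⌉=15 ⌈10423/730⌉=15
  n=70…79: ⌈10574/730⌉=15 ⌈10725/730⌉=15 ⌈10876/730⌉=15 ⌈11027/730⌉=16 ⌈11178/730⌉=16 ⌈11329/730⌉=16 ⌈11480/730⌉=16 ⌈11631/730⌉=16 ⌈11782/730⌉=17 ⌈11933/730⌉=17
  n=80…89: ⌈12084/730⌉=17 ⌈12235/730⌉=17 ⌈12386/730⌉=17 ⌈12537/730⌉=18 ⌈12688/730⌉=18 ⌈12839/730⌉=18 ⌈12990/730⌉=18 ⌈13141/730⌉=19 ⌈13292/730⌉=19 ⌈13443/730⌉=19
  n=90…99: ⌈13594/730⌉=19 ⌈13745/730⌉=19 ⌈13896/730⌉=20 ⌈14047/730⌉=20 ⌈14198/730⌉=20 ⌈14349/730⌉=20 ⌈14500/730⌉=20 ⌈14651/730⌉=21 ⌈14802/730⌉=21 ⌈14953/730⌉=21
  n=100…109: ⌈15104/730⌉=21 ⌈15255/730⌉=21 ⌈15406/730⌉=22 ⌈15557/730⌉=22 ⌈15708/730⌉=22 ⌈15859/730⌉=22 ⌈16010/730⌉=22 ⌈16161/730⌉=23 ⌈16312/730⌉=23 ⌈16463/730⌉=23
  n=110…119: ⌈16614/730⌉=23 ⌈16765/730⌉=23 ⌈16916/730⌉=24 ⌈17067/730⌉=24 ⌈17218/730⌉=24 ⌈17369/730⌉=24 ⌈17520/730⌉=24 ⌈17671/730⌉=25 ⌈17822/730⌉=25 ⌈17973/730⌉=25
  n=120…129: ⌈18124/730⌉=25 ⌈18275/730⌉=26 ⌈18426/730⌉=26 ⌈18577/730⌉=26 ⌈18728/730⌉=26 ⌈18879/730⌉=26 ⌈19030/730⌉=27 ⌈19181/730⌉=27 ⌈19332/730⌉=27 ⌈19483/730⌉=27
  n=130…134: ⌈19634/730⌉=27 ⌈19785/730⌉=28 ⌈19936/730⌉=28 ⌈20087/730⌉=28 ⌈20238/730⌉=28
s_n = t_(n+1) − t_n for n = 0 … 133 gives
prefix = 00001000010000100001000010001000010000100001000010000100010000100001000010000100001000100001000010000100001000010000100010000100001000
slide a length-10 window over [0..9] … [124..133] (125 windows); first occurrence of each distinct factor:
  [  0..  9] 0000100001
  [  1.. 10] 0001000010
  [  2.. 11] 0010000100
  [  3.. 12] 0100001000
  [  4.. 13] 1000010000
  [ 19.. 28] 1000010001
  [ 20.. 29] 0000100010
  [ 21.. 30] 0001000100
  [ 22.. 31] 0010001000
  [ 23.. 32] 0100010000
  [ 24.. 33] 1000100001
  (the other 114 windows repeat one of these)
distinct factors: {0000100001, 0000100010, 0001000010, 0001000100, 0010000100, 0010001000, 0100001000, 0100010000, 1000010000, 1000010001, 1000100001}
count = 11  (Sturmian bound for length 10 is 11)


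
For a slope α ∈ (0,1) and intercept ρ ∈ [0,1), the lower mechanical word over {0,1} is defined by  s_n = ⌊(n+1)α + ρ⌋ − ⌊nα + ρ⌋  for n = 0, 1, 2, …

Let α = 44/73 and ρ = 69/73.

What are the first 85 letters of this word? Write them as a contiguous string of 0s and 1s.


n=0: ⌊(1·44+69)/73⌋ − ⌊(0·44+69)/73⌋ = ⌊113/73⌋ − ⌊69/73⌋ = 1 − 0 = 1
n=1: ⌊(2·44+69)/73⌋ − ⌊(1·44+69)/73⌋ = ⌊157/73⌋ − ⌊113/73⌋ = 2 − 1 = 1
n=2: ⌊(3·44+69)/73⌋ − ⌊(2·44+69)/73⌋ = ⌊201/73⌋ − ⌊157/73⌋ = 2 − 2 = 0
n=3: ⌊(4·44+69)/73⌋ − ⌊(3·44+69)/73⌋ = ⌊245/73⌋ − ⌊201/73⌋ = 3 − 2 = 1
n=4: ⌊(5·44+69)/73⌋ − ⌊(4·44+69)/73⌋ = ⌊289/73⌋ − ⌊245/73⌋ = 3 − 3 = 0
n=5: ⌊(6·44+69)/73⌋ − ⌊(5·44+69)/73⌋ = ⌊333/73⌋ − ⌊289/73⌋ = 4 − 3 = 1
n=6: ⌊(7·44+69)/73⌋ − ⌊(6·44+69)/73⌋ = ⌊377/73⌋ − ⌊333/73⌋ = 5 − 4 = 1
n=7: ⌊(8·44+69)/73⌋ − ⌊(7·44+69)/73⌋ = ⌊421/73⌋ − ⌊377/73⌋ = 5 − 5 = 0
n=8: ⌊(9·44+69)/73⌋ − ⌊(8·44+69)/73⌋ = ⌊465/73⌋ − ⌊421/73⌋ = 6 − 5 = 1
n=9: ⌊(10·44+69)/73⌋ − ⌊(9·44+69)/73⌋ = ⌊509/73⌋ − ⌊465/73⌋ = 6 − 6 = 0
n=10: ⌊(11·44+69)/73⌋ − ⌊(10·44+69)/73⌋ = ⌊553/73⌋ − ⌊509/73⌋ = 7 − 6 = 1
n=11: ⌊(12·44+69)/73⌋ − ⌊(11·44+69)/73⌋ = ⌊597/73⌋ − ⌊553/73⌋ = 8 − 7 = 1
n=12: ⌊(13·44+69)/73⌋ − ⌊(12·44+69)/73⌋ = ⌊641/73⌋ − ⌊597/73⌋ = 8 − 8 = 0
n=13: ⌊(14·44+69)/73⌋ − ⌊(13·44+69)/73⌋ = ⌊685/73⌋ − ⌊641/73⌋ = 9 − 8 = 1
n=14: ⌊(15·44+69)/73⌋ − ⌊(14·44+69)/73⌋ = ⌊729/73⌋ − ⌊685/73⌋ = 9 − 9 = 0
n=15: ⌊(16·44+69)/73⌋ − ⌊(15·44+69)/73⌋ = ⌊773/73⌋ − ⌊729/73⌋ = 10 − 9 = 1
n=16: ⌊(17·44+69)/73⌋ − ⌊(16·44+69)/73⌋ = ⌊817/73⌋ − ⌊773/73⌋ = 11 − 10 = 1
n=17: ⌊(18·44+69)/73⌋ − ⌊(17·44+69)/73⌋ = ⌊861/73⌋ − ⌊817/73⌋ = 11 − 11 = 0
n=18: ⌊(19·44+69)/73⌋ − ⌊(18·44+69)/73⌋ = ⌊905/73⌋ − ⌊861/73⌋ = 12 − 11 = 1
n=19: ⌊(20·44+69)/73⌋ − ⌊(19·44+69)/73⌋ = ⌊949/73⌋ − ⌊905/73⌋ = 13 − 12 = 1
n=20: ⌊(21·44+69)/73⌋ − ⌊(20·44+69)/73⌋ = ⌊993/73⌋ − ⌊949/73⌋ = 13 − 13 = 0
n=21: ⌊(22·44+69)/73⌋ − ⌊(21·44+69)/73⌋ = ⌊1037/73⌋ − ⌊993/73⌋ = 14 − 13 = 1
n=22: ⌊(23·44+69)/73⌋ − ⌊(22·44+69)/73⌋ = ⌊1081/73⌋ − ⌊1037/73⌋ = 14 − 14 = 0
n=23: ⌊(24·44+69)/73⌋ − ⌊(23·44+69)/73⌋ = ⌊1125/73⌋ − ⌊1081/73⌋ = 15 − 14 = 1
n=24: ⌊(25·44+69)/73⌋ − ⌊(24·44+69)/73⌋ = ⌊1169/73⌋ − ⌊1125/73⌋ = 16 − 15 = 1
n=25: ⌊(26·44+69)/73⌋ − ⌊(25·44+69)/73⌋ = ⌊1213/73⌋ − ⌊1169/73⌋ = 16 − 16 = 0
n=26: ⌊(27·44+69)/73⌋ − ⌊(26·44+69)/73⌋ = ⌊1257/73⌋ − ⌊1213/73⌋ = 17 − 16 = 1
n=27: ⌊(28·44+69)/73⌋ − ⌊(27·44+69)/73⌋ = ⌊1301/73⌋ − ⌊1257/73⌋ = 17 − 17 = 0
n=28: ⌊(29·44+69)/73⌋ − ⌊(28·44+69)/73⌋ = ⌊1345/73⌋ − ⌊1301/73⌋ = 18 − 17 = 1
n=29: ⌊(30·44+69)/73⌋ − ⌊(29·44+69)/73⌋ = ⌊1389/73⌋ − ⌊1345/73⌋ = 19 − 18 = 1
n=30: ⌊(31·44+69)/73⌋ − ⌊(30·44+69)/73⌋ = ⌊1433/73⌋ − ⌊1389/73⌋ = 19 − 19 = 0
n=31: ⌊(32·44+69)/73⌋ − ⌊(31·44+69)/73⌋ = ⌊1477/73⌋ − ⌊1433/73⌋ = 20 − 19 = 1
n=32: ⌊(33·44+69)/73⌋ − ⌊(32·44+69)/73⌋ = ⌊1521/73⌋ − ⌊1477/73⌋ = 20 − 20 = 0
n=33: ⌊(34·44+69)/73⌋ − ⌊(33·44+69)/73⌋ = ⌊1565/73⌋ − ⌊1521/73⌋ = 21 − 20 = 1
n=34: ⌊(35·44+69)/73⌋ − ⌊(34·44+69)/73⌋ = ⌊1609/73⌋ − ⌊1565/73⌋ = 22 − 21 = 1
n=35: ⌊(36·44+69)/73⌋ − ⌊(35·44+69)/73⌋ = ⌊1653/73⌋ − ⌊1609/73⌋ = 22 − 22 = 0
n=36: ⌊(37·44+69)/73⌋ − ⌊(36·44+69)/73⌋ = ⌊1697/73⌋ − ⌊1653/73⌋ = 23 − 22 = 1
n=37: ⌊(38·44+69)/73⌋ − ⌊(37·44+69)/73⌋ = ⌊1741/73⌋ − ⌊1697/73⌋ = 23 − 23 = 0
n=38: ⌊(39·44+69)/73⌋ − ⌊(38·44+69)/73⌋ = ⌊1785/73⌋ − ⌊1741/73⌋ = 24 − 23 = 1
n=39: ⌊(40·44+69)/73⌋ − ⌊(39·44+69)/73⌋ = ⌊1829/73⌋ − ⌊1785/73⌋ = 25 − 24 = 1
n=40: ⌊(41·44+69)/73⌋ − ⌊(40·44+69)/73⌋ = ⌊1873/73⌋ − ⌊1829/73⌋ = 25 − 25 = 0
n=41: ⌊(42·44+69)/73⌋ − ⌊(41·44+69)/73⌋ = ⌊1917/73⌋ − ⌊1873/73⌋ = 26 − 25 = 1
n=42: ⌊(43·44+69)/73⌋ − ⌊(42·44+69)/73⌋ = ⌊1961/73⌋ − ⌊1917/73⌋ = 26 − 26 = 0
n=43: ⌊(44·44+69)/73⌋ − ⌊(43·44+69)/73⌋ = ⌊2005/73⌋ − ⌊1961/73⌋ = 27 − 26 = 1
n=44: ⌊(45·44+69)/73⌋ − ⌊(44·44+69)/73⌋ = ⌊2049/73⌋ − ⌊2005/73⌋ = 28 − 27 = 1
n=45: ⌊(46·44+69)/73⌋ − ⌊(45·44+69)/73⌋ = ⌊2093/73⌋ − ⌊2049/73⌋ = 28 − 28 = 0
n=46: ⌊(47·44+69)/73⌋ − ⌊(46·44+69)/73⌋ = ⌊2137/73⌋ − ⌊2093/73⌋ = 29 − 28 = 1
n=47: ⌊(48·44+69)/73⌋ − ⌊(47·44+69)/73⌋ = ⌊2181/73⌋ − ⌊2137/73⌋ = 29 − 29 = 0
n=48: ⌊(49·44+69)/73⌋ − ⌊(48·44+69)/73⌋ = ⌊2225/73⌋ − ⌊2181/73⌋ = 30 − 29 = 1
n=49: ⌊(50·44+69)/73⌋ − ⌊(49·44+69)/73⌋ = ⌊2269/73⌋ − ⌊2225/73⌋ = 31 − 30 = 1
n=50: ⌊(51·44+69)/73⌋ − ⌊(50·44+69)/73⌋ = ⌊2313/73⌋ − ⌊2269/73⌋ = 31 − 31 = 0
n=51: ⌊(52·44+69)/73⌋ − ⌊(51·44+69)/73⌋ = ⌊2357/73⌋ − ⌊2313/73⌋ = 32 − 31 = 1
n=52: ⌊(53·44+69)/73⌋ − ⌊(52·44+69)/73⌋ = ⌊2401/73⌋ − ⌊2357/73⌋ = 32 − 32 = 0
n=53: ⌊(54·44+69)/73⌋ − ⌊(53·44+69)/73⌋ = ⌊2445/73⌋ − ⌊2401/73⌋ = 33 − 32 = 1
n=54: ⌊(55·44+69)/73⌋ − ⌊(54·44+69)/73⌋ = ⌊2489/73⌋ − ⌊2445/73⌋ = 34 − 33 = 1
n=55: ⌊(56·44+69)/73⌋ − ⌊(55·44+69)/73⌋ = ⌊2533/73⌋ − ⌊2489/73⌋ = 34 − 34 = 0
n=56: ⌊(57·44+69)/73⌋ − ⌊(56·44+69)/73⌋ = ⌊2577/73⌋ − ⌊2533/73⌋ = 35 − 34 = 1
n=57: ⌊(58·44+69)/73⌋ − ⌊(57·44+69)/73⌋ = ⌊2621/73⌋ − ⌊2577/73⌋ = 35 − 35 = 0
n=58: ⌊(59·44+69)/73⌋ − ⌊(58·44+69)/73⌋ = ⌊2665/73⌋ − ⌊2621/73⌋ = 36 − 35 = 1
n=59: ⌊(60·44+69)/73⌋ − ⌊(59·44+69)/73⌋ = ⌊2709/73⌋ − ⌊2665/73⌋ = 37 − 36 = 1
n=60: ⌊(61·44+69)/73⌋ − ⌊(60·44+69)/73⌋ = ⌊2753/73⌋ − ⌊2709/73⌋ = 37 − 37 = 0
n=61: ⌊(62·44+69)/73⌋ − ⌊(61·44+69)/73⌋ = ⌊2797/73⌋ − ⌊2753/73⌋ = 38 − 37 = 1
n=62: ⌊(63·44+69)/73⌋ − ⌊(62·44+69)/73⌋ = ⌊2841/73⌋ − ⌊2797/73⌋ = 38 − 38 = 0
n=63: ⌊(64·44+69)/73⌋ − ⌊(63·44+69)/73⌋ = ⌊2885/73⌋ − ⌊2841/73⌋ = 39 − 38 = 1
n=64: ⌊(65·44+69)/73⌋ − ⌊(64·44+69)/73⌋ = ⌊2929/73⌋ − ⌊2885/73⌋ = 40 − 39 = 1
n=65: ⌊(66·44+69)/73⌋ − ⌊(65·44+69)/73⌋ = ⌊2973/73⌋ − ⌊2929/73⌋ = 40 − 40 = 0
n=66: ⌊(67·44+69)/73⌋ − ⌊(66·44+69)/73⌋ = ⌊3017/73⌋ − ⌊2973/73⌋ = 41 − 40 = 1
n=67: ⌊(68·44+69)/73⌋ − ⌊(67·44+69)/73⌋ = ⌊3061/73⌋ − ⌊3017/73⌋ = 41 − 41 = 0
n=68: ⌊(69·44+69)/73⌋ − ⌊(68·44+69)/73⌋ = ⌊3105/73⌋ − ⌊3061/73⌋ = 42 − 41 = 1
n=69: ⌊(70·44+69)/73⌋ − ⌊(69·44+69)/73⌋ = ⌊3149/73⌋ − ⌊3105/73⌋ = 43 − 42 = 1
n=70: ⌊(71·44+69)/73⌋ − ⌊(70·44+69)/73⌋ = ⌊3193/73⌋ − ⌊3149/73⌋ = 43 − 43 = 0
n=71: ⌊(72·44+69)/73⌋ − ⌊(71·44+69)/73⌋ = ⌊3237/73⌋ − ⌊3193/73⌋ = 44 − 43 = 1
n=72: ⌊(73·44+69)/73⌋ − ⌊(72·44+69)/73⌋ = ⌊3281/73⌋ − ⌊3237/73⌋ = 44 − 44 = 0
n=73: ⌊(74·44+69)/73⌋ − ⌊(73·44+69)/73⌋ = ⌊3325/73⌋ − ⌊3281/73⌋ = 45 − 44 = 1
n=74: ⌊(75·44+69)/73⌋ − ⌊(74·44+69)/73⌋ = ⌊3369/73⌋ − ⌊3325/73⌋ = 46 − 45 = 1
n=75: ⌊(76·44+69)/73⌋ − ⌊(75·44+69)/73⌋ = ⌊3413/73⌋ − ⌊3369/73⌋ = 46 − 46 = 0
n=76: ⌊(77·44+69)/73⌋ − ⌊(76·44+69)/73⌋ = ⌊3457/73⌋ − ⌊3413/73⌋ = 47 − 46 = 1
n=77: ⌊(78·44+69)/73⌋ − ⌊(77·44+69)/73⌋ = ⌊3501/73⌋ − ⌊3457/73⌋ = 47 − 47 = 0
n=78: ⌊(79·44+69)/73⌋ − ⌊(78·44+69)/73⌋ = ⌊3545/73⌋ − ⌊3501/73⌋ = 48 − 47 = 1
n=79: ⌊(80·44+69)/73⌋ − ⌊(79·44+69)/73⌋ = ⌊3589/73⌋ − ⌊3545/73⌋ = 49 − 48 = 1
n=80: ⌊(81·44+69)/73⌋ − ⌊(80·44+69)/73⌋ = ⌊3633/73⌋ − ⌊3589/73⌋ = 49 − 49 = 0
n=81: ⌊(82·44+69)/73⌋ − ⌊(81·44+69)/73⌋ = ⌊3677/73⌋ − ⌊3633/73⌋ = 50 − 49 = 1
n=82: ⌊(83·44+69)/73⌋ − ⌊(82·44+69)/73⌋ = ⌊3721/73⌋ − ⌊3677/73⌋ = 50 − 50 = 0
n=83: ⌊(84·44+69)/73⌋ − ⌊(83·44+69)/73⌋ = ⌊3765/73⌋ − ⌊3721/73⌋ = 51 − 50 = 1
n=84: ⌊(85·44+69)/73⌋ − ⌊(84·44+69)/73⌋ = ⌊3809/73⌋ − ⌊3765/73⌋ = 52 − 51 = 1

1101011010110101101101011010110101101011010110101101011010110101101011010110101101011


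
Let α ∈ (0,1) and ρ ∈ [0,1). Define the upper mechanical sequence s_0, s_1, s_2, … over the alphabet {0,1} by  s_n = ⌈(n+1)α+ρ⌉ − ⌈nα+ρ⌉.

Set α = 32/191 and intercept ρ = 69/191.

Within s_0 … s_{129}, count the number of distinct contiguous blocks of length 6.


6

t_n = ⌈(n·32+69)/191⌉ for n = 0 … 130:
  n=0…9: ⌈69/191⌉=1 ⌈101/191⌉=1 ⌈133/191⌉=1 ⌈165/191⌉=1 ⌈197/191⌉=2 ⌈229/191⌉=2 ⌈261/191⌉=2 ⌈293/191⌉=2 ⌈325/191⌉=2 ⌈357/191⌉=2
  n=10…19: ⌈389/191⌉=3 ⌈421/191⌉=3 ⌈453/191⌉=3 ⌈485/191⌉=3 ⌈517/191⌉=3 ⌈549/191⌉=3 ⌈581/191⌉=4 ⌈613/191⌉=4 ⌈645/191⌉=4 ⌈677/191⌉=4
  n=20…29: ⌈709/191⌉=4 ⌈741/191⌉=4 ⌈773/191⌉=5 ⌈805/191⌉=5 ⌈837/191⌉=5 ⌈869/191⌉=5 ⌈901/191⌉=5 ⌈933/191⌉=5 ⌈965/191⌉=6 ⌈997/191⌉=6
  n=30…39: ⌈1029/191⌉=6 ⌈1061/191⌉=6 ⌈1093/191⌉=6 ⌈1125/191⌉=6 ⌈1157/191⌉=7 ⌈1189/191⌉=7 ⌈1221/191⌉=7 ⌈1253/191⌉=7 ⌈1285/191⌉=7 ⌈1317/191⌉=7
  n=40…49: ⌈1349/191⌉=8 ⌈1381/191⌉=8 ⌈1413/191⌉=8 ⌈1445/191⌉=8 ⌈1477/191⌉=8 ⌈1509/191⌉=8 ⌈1541/191⌉=9 ⌈1573/191⌉=9 ⌈1605/191⌉=9 ⌈1637/191⌉=9
  n=50…59: ⌈1669/191⌉=9 ⌈1701/191⌉=9 ⌈1733/191⌉=10 ⌈1765/191⌉=10 ⌈1797/191⌉=10 ⌈1829/191⌉=10 ⌈1861/191⌉=10 ⌈1893/191⌉=10 ⌈1925/191⌉=11 ⌈1957/191⌉=11
  n=60…69: ⌈1989/191⌉=11 ⌈2021/191⌉=11 ⌈2053/191⌉=11 ⌈2085/191⌉=11 ⌈2117/191⌉=12 ⌈2149/191⌉=12 ⌈2181/191⌉=12 ⌈2213/191⌉=12 ⌈2245/191⌉=12 ⌈2277/191⌉=12
  n=70…79: ⌈2309/191⌉=13 ⌈2341/191⌉=13 ⌈2373/191⌉=13 ⌈2405/191⌉=13 ⌈2437/191⌉=13 ⌈2469/191⌉=13 ⌈2501/191⌉=14 ⌈2533/191⌉=14 ⌈2565/191⌉=14 ⌈2597/191⌉=14
  n=80…89: ⌈2629/191⌉=14 ⌈2661/191⌉=14 ⌈2693/191⌉=15 ⌈2725/191⌉=15 ⌈2757/191⌉=15 ⌈2789/191⌉=15 ⌈2821/191⌉=15 ⌈2853/191⌉=15 ⌈2885/191⌉=16 ⌈2917/191⌉=16
  n=90…99: ⌈2949/191⌉=16 ⌈2981/191⌉=16 ⌈3013/191⌉=16 ⌈3045/191⌉=16 ⌈3077/191⌉=17 ⌈3109/191⌉=17 ⌈3141/191⌉=17 ⌈3173/191⌉=17 ⌈3205/191⌉=17 ⌈3237/191⌉=17
  n=100…109: ⌈3269/191⌉=18 ⌈3301/191⌉=18 ⌈3333/191⌉=18 ⌈3365/191⌉=18 ⌈3397/191⌉=18 ⌈3429/191⌉=18 ⌈3461/191⌉=19 ⌈3493/191⌉=19 ⌈3525/191⌉=19 ⌈3557/191⌉=19
  n=110…119: ⌈3589/191⌉=19 ⌈3621/191⌉=19 ⌈3653/191⌉=20 ⌈3685/191⌉=20 ⌈3717/191⌉=20 ⌈3749/191⌉=20 ⌈3781/191⌉=20 ⌈3813/191⌉=20 ⌈3845/191⌉=21 ⌈3877/191⌉=21
  n=120…129: ⌈3909/191⌉=21 ⌈3941/191⌉=21 ⌈3973/191⌉=21 ⌈4005/191⌉=21 ⌈4037/191⌉=22 ⌈4069/191⌉=22 ⌈4101/191⌉=22 ⌈4133/191⌉=22 ⌈4165/191⌉=22 ⌈4197/191⌉=22
  n=130: ⌈4229/191⌉=23
s_n = t_(n+1) − t_n for n = 0 … 129 gives
prefix = 0001000001000001000001000001000001000001000001000001000001000001000001000001000001000001000001000001000001000001000001000001000001
slide a length-6 window over [0..5] … [124..129] (125 windows); first occurrence of each distinct factor:
  [  0..  5] 000100
  [  1..  6] 001000
  [  2..  7] 010000
  [  3..  8] 100000
  [  4..  9] 000001
  [  5.. 10] 000010
  (the other 119 windows repeat one of these)
distinct factors: {000001, 000010, 000100, 001000, 010000, 100000}
count = 6  (Sturmian bound for length 6 is 7)


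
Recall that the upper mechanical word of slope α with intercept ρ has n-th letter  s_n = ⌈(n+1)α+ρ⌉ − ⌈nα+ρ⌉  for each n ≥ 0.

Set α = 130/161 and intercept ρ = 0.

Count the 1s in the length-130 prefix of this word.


#1s = Σ_{n=0}^{129} s_n = Σ_{n=0}^{129} (⌈(n+1)α+ρ⌉ − ⌈nα+ρ⌉)
the sum telescopes: every ⌈nα+ρ⌉ with 0 < n < 130 appears once with + and once with −, leaving ⌈130α+ρ⌉ − ⌈0·α+ρ⌉
130α + ρ = (130·130) / 161 = 16900/161
ρ = 0/161
⌈16900/161⌉ = 105,  ⌈0/161⌉ = 0
#1s = 105 − 0 = 105

105
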